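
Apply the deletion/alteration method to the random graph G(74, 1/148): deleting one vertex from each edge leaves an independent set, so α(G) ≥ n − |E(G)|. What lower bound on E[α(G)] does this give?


E[|E(G)|] = C(74, 2)·p = 2701 · (1/148) = 73/4.
E[α(G)] ≥ n − E[|E(G)|] = 74 − 73/4 = 223/4.
Numerically: ≈ 55.750000.
(This is only a lower bound; the true E[α(G)] may be larger.)

E[α(G)] ≥ 223/4 ≈ 55.750000.


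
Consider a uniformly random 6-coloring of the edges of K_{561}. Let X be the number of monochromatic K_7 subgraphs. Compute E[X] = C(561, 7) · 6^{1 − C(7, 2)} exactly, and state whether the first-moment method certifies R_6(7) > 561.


E[X] = C(561, 7) · 6^{1 − 21} = 3341868282890280 · 6^{−20} = 3341868282890280/3656158440062976.
As a reduced fraction: E[X] = 46414837262365/50779978334208 ≈ 0.914038.
Is E[X] < 1? YES.
Since E[X] < 1, there exists a 6-coloring of K_{561} with no monochromatic K_7; hence R_6(7) > 561.

E[X] = 46414837262365/50779978334208 ≈ 0.914038; E[X] < 1, so R_6(7) > 561.


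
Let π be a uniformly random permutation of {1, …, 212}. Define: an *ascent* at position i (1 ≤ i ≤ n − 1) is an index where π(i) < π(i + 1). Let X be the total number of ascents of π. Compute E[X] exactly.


Write X = Σ X_I over i = 1, …, 211, with X_I the indicator of one ascent.
There are 211 indicators.
For each fixed i, the pair (π(i), π(i+1)) is a uniformly random ordered pair of distinct values from {1, …, 212}; by symmetry P[π(i) < π(i+1)] = 1/2.
By linearity: E[X] = 211 · (1/2) = (212 − 1) · (1/2) = 211/2 ≈ 105.500000.

E[X] = 211/2 = 105.500000.


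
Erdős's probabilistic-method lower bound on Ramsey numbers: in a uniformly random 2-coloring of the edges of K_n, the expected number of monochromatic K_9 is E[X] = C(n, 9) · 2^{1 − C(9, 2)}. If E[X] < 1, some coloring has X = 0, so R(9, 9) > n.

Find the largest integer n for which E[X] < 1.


We need C(n, 9) · 2^{1 − 36} < 1, i.e. C(n, 9) < 2^{36 − 1} = 34359738368.
Check values of n near the boundary:
  n = 63: C(63, 9) = 23667689815; 23667689815 < 34359738368? YES
  n = 64: C(64, 9) = 27540584512; 27540584512 < 34359738368? YES
  n = 65: C(65, 9) = 31966749880; 31966749880 < 34359738368? YES
  n = 66: C(66, 9) = 37014131440; 37014131440 < 34359738368? NO
  n = 67: C(67, 9) = 42757703560; 42757703560 < 34359738368? NO
The largest n with C(n, 9) < 34359738368 is n = 65 (where E[X] = 3995843735/4294967296 ≈ 0.930355). Hence R(9, 9) > 65, i.e. R(9, 9) ≥ 66.

Largest n = 65; hence R(9, 9) > 65.


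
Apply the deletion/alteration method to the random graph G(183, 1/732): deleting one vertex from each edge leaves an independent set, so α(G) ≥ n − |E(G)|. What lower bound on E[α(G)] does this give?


E[|E(G)|] = C(183, 2)·p = 16653 · (1/732) = 91/4.
E[α(G)] ≥ n − E[|E(G)|] = 183 − 91/4 = 641/4.
Numerically: ≈ 160.250000.
(This is only a lower bound; the true E[α(G)] may be larger.)

E[α(G)] ≥ 641/4 ≈ 160.250000.


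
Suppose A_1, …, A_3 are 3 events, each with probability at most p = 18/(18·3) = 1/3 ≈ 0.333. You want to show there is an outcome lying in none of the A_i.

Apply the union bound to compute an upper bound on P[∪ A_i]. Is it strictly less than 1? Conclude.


Union bound: P[∪_{i=1}^{3} A_i] ≤ Σ_i P[A_i] ≤ 3·p = 3·(1/3) = 1.
Numerically: 1 ≈ 1.000.
Is 1 < 1? NO.
Since the bound 1 is ≥ 1, the union bound is uninformative here; it does NOT by itself certify existence.

3·p = 1 ≈ 1.000; existence NOT certified by the union bound.


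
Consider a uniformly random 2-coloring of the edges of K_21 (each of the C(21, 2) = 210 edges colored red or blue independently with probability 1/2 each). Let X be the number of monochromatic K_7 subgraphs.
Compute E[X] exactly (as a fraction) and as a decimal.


Let X = Σ_S X_S over the C(21, 7) = 116280 subsets S of size 7, where X_S = 1 if the K_7 on S is monochromatic.
For a fixed S, the K_7 on S has C(7, 2) = 21 edges. P[all 21 edges red] = (1/2)^21, and likewise for blue, so P[monochromatic] = 2·(1/2)^21 = 2^{1 − 21} = 1/1048576.
By linearity of expectation: E[X] = C(21, 7) · 2^{1 − 21} = 116280 · 1/1048576 = 14535/131072.
Numerically: E[X] ≈ 0.111.

E[X] = C(21,7)·2^(1−C(7,2)) = 14535/131072 ≈ 0.111.


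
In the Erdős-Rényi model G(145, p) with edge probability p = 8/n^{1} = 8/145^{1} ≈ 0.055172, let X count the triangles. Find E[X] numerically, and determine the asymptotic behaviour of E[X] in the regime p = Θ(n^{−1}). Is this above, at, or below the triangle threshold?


Number of potential triangles: C(145, 3) = 497640.
Each occurs with probability p³ ≈ (0.055172)³ ≈ 1.6794457e-04.
By linearity: E[X] = C(145, 3)·p³ ≈ 497640 · 1.6794457e-04 ≈ 83.57593.
Here α = 1, so p = 8/n is exactly at the triangle threshold p ~ 1/n. Asymptotically E[X] → c³/6 = 8³/6 = 256/3 ≈ 85.33333, a bounded constant. In this regime the triangle count is asymptotically Poisson(c³/6).

E[X] ≈ 83.57593; in regime p = Θ(1/n^{1}) E[X] stays bounded (at the triangle threshold p ~ 1/n).


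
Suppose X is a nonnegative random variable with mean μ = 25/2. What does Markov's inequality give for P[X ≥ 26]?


μ = E[X] = 25/2, a = 26.
Markov: P[X ≥ 26] ≤ μ/a = (25/2)/26 = 25/52.
Numerically: ≈ 0.48077.
(Since a = 26 > μ = 12.50000, the bound 25/52 is < 1 and informative.)

P[X ≥ 26] ≤ 25/52 ≈ 0.48077.


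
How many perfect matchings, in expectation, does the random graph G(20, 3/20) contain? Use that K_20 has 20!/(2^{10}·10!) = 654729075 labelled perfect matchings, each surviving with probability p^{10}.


K_20 has 20!/(2^{10}·10!) = 654729075 labelled perfect matchings.
For each such perfect matching H, let X_H = 1 if all 10 edges of H are present in G. Then P[X_H = 1] = p^{10} = (3/20)^{10} = 59049/10240000000000.
By linearity of expectation: E[X] = Σ_H E[X_H] = 654729075 · p^{10} = 654729075 · 59049/10240000000000 = 1546443885987/409600000000.
Numerically: E[X] ≈ 3.78.

E[X] = 654729075 · (3/20)^{10} = 1546443885987/409600000000 ≈ 3.78.


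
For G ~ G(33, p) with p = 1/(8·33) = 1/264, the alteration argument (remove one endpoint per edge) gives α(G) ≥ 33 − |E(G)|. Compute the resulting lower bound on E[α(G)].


E[|E(G)|] = C(33, 2)·p = 528 · (1/264) = 2.
E[α(G)] ≥ n − E[|E(G)|] = 33 − 2 = 31.
Numerically: ≈ 31.000000.
(This is only a lower bound; the true E[α(G)] may be larger.)

E[α(G)] ≥ 31 ≈ 31.000000.


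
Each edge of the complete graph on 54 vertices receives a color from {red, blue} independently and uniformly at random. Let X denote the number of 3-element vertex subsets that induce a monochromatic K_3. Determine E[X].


Let X = Σ_S X_S over the C(54, 3) = 24804 subsets S of size 3, where X_S = 1 if the K_3 on S is monochromatic.
For a fixed S, the K_3 on S has C(3, 2) = 3 edges. P[all 3 edges red] = (1/2)^3, and likewise for blue, so P[monochromatic] = 2·(1/2)^3 = 2^{1 − 3} = 1/4.
By linearity of expectation: E[X] = C(54, 3) · 2^{1 − 3} = 24804 · 1/4 = 6201.
Numerically: E[X] ≈ 6201.00000.

E[X] = C(54,3)·2^(1−C(3,2)) = 6201 ≈ 6201.00000.


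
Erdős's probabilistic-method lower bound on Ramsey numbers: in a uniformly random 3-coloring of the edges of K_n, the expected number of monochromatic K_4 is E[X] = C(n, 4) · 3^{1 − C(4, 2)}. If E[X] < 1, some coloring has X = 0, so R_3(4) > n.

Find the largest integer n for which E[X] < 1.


We need C(n, 4) · 3^{1 − 6} < 1, i.e. C(n, 4) < 3^{6 − 1} = 243.
Check values of n near the boundary:
  n = 5: C(5, 4) = 5; 5 < 243? YES
  n = 6: C(6, 4) = 15; 15 < 243? YES
  n = 7: C(7, 4) = 35; 35 < 243? YES
  n = 8: C(8, 4) = 70; 70 < 243? YES
  n = 9: C(9, 4) = 126; 126 < 243? YES
  n = 10: C(10, 4) = 210; 210 < 243? YES
  n = 11: C(11, 4) = 330; 330 < 243? NO
  n = 12: C(12, 4) = 495; 495 < 243? NO
The largest n with C(n, 4) < 243 is n = 10 (where E[X] = 70/81 ≈ 0.8641975). Hence R_3(4) > 10, i.e. R_3(4) ≥ 11.

Largest n = 10; hence R_3(4) > 10.


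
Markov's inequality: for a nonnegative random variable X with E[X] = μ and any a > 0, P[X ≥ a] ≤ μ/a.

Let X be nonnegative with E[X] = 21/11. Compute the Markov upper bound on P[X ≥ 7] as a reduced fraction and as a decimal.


μ = E[X] = 21/11, a = 7.
Markov: P[X ≥ 7] ≤ μ/a = (21/11)/7 = 3/11.
Numerically: ≈ 0.2727.
(Since a = 7 > μ = 1.9091, the bound 3/11 is < 1 and informative.)

P[X ≥ 7] ≤ 3/11 ≈ 0.2727.


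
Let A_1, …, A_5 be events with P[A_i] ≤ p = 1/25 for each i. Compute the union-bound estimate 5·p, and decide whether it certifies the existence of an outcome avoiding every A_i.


Union bound: P[∪_{i=1}^{5} A_i] ≤ Σ_i P[A_i] ≤ 5·p = 5·(1/25) = 1/5.
Numerically: 1/5 ≈ 0.200.
Is 1/5 < 1? YES.
Since P[∪ A_i] ≤ 1/5 < 1, the complement has P[∩ A_i^c] ≥ 1 − 1/5 = 4/5 > 0, so some outcome avoids every A_i.

5·p = 1/5 ≈ 0.200; existence CERTIFIED by the union bound.


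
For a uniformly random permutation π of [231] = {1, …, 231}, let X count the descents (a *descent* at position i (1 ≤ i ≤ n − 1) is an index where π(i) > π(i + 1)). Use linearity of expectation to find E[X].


Write X = Σ X_I over i = 1, …, 230, with X_I the indicator of one descent.
There are 230 indicators.
For each fixed i, the pair (π(i), π(i+1)) is a uniformly random ordered pair of distinct values from {1, …, 231}; by symmetry P[π(i) > π(i+1)] = 1/2.
By linearity: E[X] = 230 · (1/2) = (231 − 1) · (1/2) = 115 ≈ 115.0000.

E[X] = 115 = 115.0000.


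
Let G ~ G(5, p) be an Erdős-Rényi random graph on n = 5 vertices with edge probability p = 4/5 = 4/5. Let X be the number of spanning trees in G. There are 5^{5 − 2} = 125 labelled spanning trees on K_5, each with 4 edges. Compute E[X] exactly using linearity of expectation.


K_5 has 5^{5 − 2} = 125 labelled spanning trees.
For each such spanning tree H, let X_H = 1 if all 4 edges of H are present in G. Then P[X_H = 1] = p^{4} = (4/5)^{4} = 256/625.
By linearity: E[X] = Σ_H E[X_H] = 125 · p^{4} = 125 · 256/625 = 256/5.
Numerically: E[X] ≈ 51.2.

E[X] = 125 · (4/5)^{4} = 256/5 ≈ 51.2.


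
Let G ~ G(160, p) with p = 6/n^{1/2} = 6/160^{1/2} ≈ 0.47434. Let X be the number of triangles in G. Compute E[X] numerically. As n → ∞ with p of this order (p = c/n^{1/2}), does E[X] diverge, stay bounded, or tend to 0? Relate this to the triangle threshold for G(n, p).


Number of potential triangles: C(160, 3) = 669920.
Each occurs with probability p³ ≈ (0.47434)³ ≈ 1.0672687e-01.
By linearity: E[X] = C(160, 3)·p³ ≈ 669920 · 1.0672687e-01 ≈ 71498.46544.
Since α = 1/2 < 1, p = c/n^{1/2} ≫ 1/n is above the triangle threshold p ~ 1/n. Asymptotically E[X] ~ (c³/6)·n^{3(1−α)} = (6³/6)·n^{1.5} → ∞; triangles are abundant w.h.p.

E[X] ≈ 71498.46544; in regime p = Θ(1/n^{1/2}) E[X] diverges (above the triangle threshold p ~ 1/n).


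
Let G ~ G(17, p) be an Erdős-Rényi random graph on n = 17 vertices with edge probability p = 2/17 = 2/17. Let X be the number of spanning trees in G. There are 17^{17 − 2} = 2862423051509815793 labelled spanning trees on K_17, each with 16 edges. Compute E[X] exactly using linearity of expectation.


K_17 has 17^{17 − 2} = 2862423051509815793 labelled spanning trees.
For each such spanning tree H, let X_H = 1 if all 16 edges of H are present in G. Then P[X_H = 1] = p^{16} = (2/17)^{16} = 65536/48661191875666868481.
Summing the indicators: E[X] = Σ_H E[X_H] = 2862423051509815793 · p^{16} = 2862423051509815793 · 65536/48661191875666868481 = 65536/17.
Numerically: E[X] ≈ 3855.

E[X] = 2862423051509815793 · (2/17)^{16} = 65536/17 ≈ 3855.


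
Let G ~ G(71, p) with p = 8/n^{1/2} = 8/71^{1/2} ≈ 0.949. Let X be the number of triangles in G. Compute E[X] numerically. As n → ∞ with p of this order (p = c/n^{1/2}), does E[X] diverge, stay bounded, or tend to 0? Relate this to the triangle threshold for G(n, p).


Number of potential triangles: C(71, 3) = 57155.
Each occurs with probability p³ ≈ (0.949)³ ≈ 8.55820e-01.
By linearity: E[X] = C(71, 3)·p³ ≈ 57155 · 8.55820e-01 ≈ 48914.393.
Since α = 1/2 < 1, p = c/n^{1/2} ≫ 1/n is above the triangle threshold p ~ 1/n. Asymptotically E[X] ~ (c³/6)·n^{3(1−α)} = (8³/6)·n^{1.5} → ∞; triangles are abundant w.h.p.

E[X] ≈ 48914.393; in regime p = Θ(1/n^{1/2}) E[X] diverges (above the triangle threshold p ~ 1/n).


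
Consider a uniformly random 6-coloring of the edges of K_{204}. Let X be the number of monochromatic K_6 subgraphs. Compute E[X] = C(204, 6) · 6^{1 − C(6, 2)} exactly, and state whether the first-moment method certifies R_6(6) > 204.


E[X] = C(204, 6) · 6^{1 − 15} = 92944609660 · 6^{−14} = 92944609660/78364164096.
As a reduced fraction: E[X] = 23236152415/19591041024 ≈ 1.1861.
Is E[X] < 1? NO.
Since E[X] ≥ 1, the first-moment bound is inconclusive at n = 204; it does NOT by itself certify R_6(6) > 204.

E[X] = 23236152415/19591041024 ≈ 1.1861; E[X] ≥ 1; first-moment method inconclusive here.


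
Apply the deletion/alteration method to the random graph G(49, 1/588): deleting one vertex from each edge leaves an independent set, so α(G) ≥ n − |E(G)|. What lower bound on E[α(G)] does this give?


E[|E(G)|] = C(49, 2)·p = 1176 · (1/588) = 2.
E[α(G)] ≥ n − E[|E(G)|] = 49 − 2 = 47.
Numerically: ≈ 47.000.
(This is only a lower bound; the true E[α(G)] may be larger.)

E[α(G)] ≥ 47 ≈ 47.000.


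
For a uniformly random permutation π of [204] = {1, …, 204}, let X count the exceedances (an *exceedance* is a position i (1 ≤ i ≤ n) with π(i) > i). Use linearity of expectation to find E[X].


Write X = Σ_{i=1}^{204} X_i, where X_i = 1_{π(i) > i}.
For each fixed i, π(i) is uniform over {1, …, 204} (marginal of a uniform permutation), so P[π(i) > i] = (n − i)/n. Summing: Σ_{i=1}^{204} (n − i)/n = (0 + 1 + … + 203)/204 = 204(204 − 1)/(2·204) = (204 − 1)/2.
Hence E[X] = Σ_{i=1}^{204} (204 − i)/204 = 203/2 ≈ 101.5000.

E[X] = 203/2 = 101.5000.


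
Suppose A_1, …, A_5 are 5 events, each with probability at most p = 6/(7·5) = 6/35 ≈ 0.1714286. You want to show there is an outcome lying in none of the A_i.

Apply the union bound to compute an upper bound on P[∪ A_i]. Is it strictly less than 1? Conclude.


Union bound: P[∪_{i=1}^{5} A_i] ≤ Σ_i P[A_i] ≤ 5·p = 5·(6/35) = 6/7.
Numerically: 6/7 ≈ 0.8571429.
Is 6/7 < 1? YES.
Since P[∪ A_i] ≤ 6/7 < 1, the complement has P[∩ A_i^c] ≥ 1 − 6/7 = 1/7 > 0, so some outcome avoids every A_i.

5·p = 6/7 ≈ 0.8571429; existence CERTIFIED by the union bound.


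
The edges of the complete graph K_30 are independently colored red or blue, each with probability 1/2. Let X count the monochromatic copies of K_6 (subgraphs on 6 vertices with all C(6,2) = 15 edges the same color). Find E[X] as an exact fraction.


Let X = Σ_S X_S over the C(30, 6) = 593775 subsets S of size 6, where X_S = 1 if the K_6 on S is monochromatic.
For a fixed S, the K_6 on S has C(6, 2) = 15 edges. P[all 15 edges red] = (1/2)^15, and likewise for blue, so P[monochromatic] = 2·(1/2)^15 = 2^{1 − 15} = 1/16384.
Summing: E[X] = C(30, 6) · 2^{1 − 15} = 593775 · 1/16384 = 593775/16384.
Numerically: E[X] ≈ 36.241150.

E[X] = C(30,6)·2^(1−C(6,2)) = 593775/16384 ≈ 36.241150.


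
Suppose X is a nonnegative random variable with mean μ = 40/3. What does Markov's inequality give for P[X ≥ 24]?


μ = E[X] = 40/3, a = 24.
Markov: P[X ≥ 24] ≤ μ/a = (40/3)/24 = 5/9.
Numerically: ≈ 0.555556.
(Since a = 24 > μ = 13.333333, the bound 5/9 is < 1 and informative.)

P[X ≥ 24] ≤ 5/9 ≈ 0.555556.


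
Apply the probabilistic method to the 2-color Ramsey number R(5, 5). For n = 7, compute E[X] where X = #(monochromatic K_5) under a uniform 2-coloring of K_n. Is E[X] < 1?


E[X] = C(7, 5) · 2^{1 − 10} = 21 · 2^{−9} = 21/512.
As a reduced fraction: E[X] = 21/512 ≈ 0.04102.
Is E[X] < 1? YES.
Since E[X] < 1, there exists a 2-coloring of K_{7} with no monochromatic K_5; hence R(5, 5) > 7.

E[X] = 21/512 ≈ 0.04102; E[X] < 1, so R(5, 5) > 7.


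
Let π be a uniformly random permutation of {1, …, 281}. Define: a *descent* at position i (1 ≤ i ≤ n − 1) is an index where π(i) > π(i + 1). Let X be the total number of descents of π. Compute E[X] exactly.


Write X = Σ X_I over i = 1, …, 280, with X_I the indicator of one descent.
There are 280 indicators.
For each fixed i, the pair (π(i), π(i+1)) is a uniformly random ordered pair of distinct values from {1, …, 281}; by symmetry P[π(i) > π(i+1)] = 1/2.
By linearity: E[X] = 280 · (1/2) = (281 − 1) · (1/2) = 140 ≈ 140.00000.

E[X] = 140 = 140.00000.


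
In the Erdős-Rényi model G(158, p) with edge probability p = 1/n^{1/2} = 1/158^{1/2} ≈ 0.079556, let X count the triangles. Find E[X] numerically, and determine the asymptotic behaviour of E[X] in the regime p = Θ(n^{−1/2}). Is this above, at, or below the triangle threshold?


Number of potential triangles: C(158, 3) = 644956.
Each occurs with probability p³ ≈ (0.079556)³ ≈ 5.0351727e-04.
By linearity: E[X] = C(158, 3)·p³ ≈ 644956 · 5.0351727e-04 ≈ 324.74648.
Since α = 1/2 < 1, p = c/n^{1/2} ≫ 1/n is above the triangle threshold p ~ 1/n. Asymptotically E[X] ~ (c³/6)·n^{3(1−α)} = (1³/6)·n^{1.5} → ∞; triangles are abundant w.h.p.

E[X] ≈ 324.74648; in regime p = Θ(1/n^{1/2}) E[X] diverges (above the triangle threshold p ~ 1/n).


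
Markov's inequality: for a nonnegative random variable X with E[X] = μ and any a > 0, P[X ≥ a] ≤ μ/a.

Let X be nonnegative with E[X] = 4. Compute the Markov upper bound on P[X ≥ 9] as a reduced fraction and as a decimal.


μ = E[X] = 4, a = 9.
Markov: P[X ≥ 9] ≤ μ/a = (4)/9 = 4/9.
Numerically: ≈ 0.444444.
(Since a = 9 > μ = 4.000000, the bound 4/9 is < 1 and informative.)

P[X ≥ 9] ≤ 4/9 ≈ 0.444444.


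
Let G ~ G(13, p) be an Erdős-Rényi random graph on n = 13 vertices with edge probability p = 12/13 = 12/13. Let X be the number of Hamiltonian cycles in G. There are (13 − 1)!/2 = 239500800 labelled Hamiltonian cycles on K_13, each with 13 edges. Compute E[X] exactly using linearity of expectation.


K_13 has (13 − 1)!/2 = 239500800 labelled Hamiltonian cycles.
For each such Hamiltonian cycle H, let X_H = 1 if all 13 edges of H are present in G. Then P[X_H = 1] = p^{13} = (12/13)^{13} = 106993205379072/302875106592253.
By linearity of expectation: E[X] = Σ_H E[X_H] = 239500800 · p^{13} = 239500800 · 106993205379072/302875106592253 = 25624958282852047257600/302875106592253.
Numerically: E[X] ≈ 8.46e+07.

E[X] = 239500800 · (12/13)^{13} = 25624958282852047257600/302875106592253 ≈ 8.46e+07.


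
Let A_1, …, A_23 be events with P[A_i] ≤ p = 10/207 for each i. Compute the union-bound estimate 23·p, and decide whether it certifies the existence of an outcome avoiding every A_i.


Union bound: P[∪_{i=1}^{23} A_i] ≤ Σ_i P[A_i] ≤ 23·p = 23·(10/207) = 10/9.
Numerically: 10/9 ≈ 1.111111.
Is 10/9 < 1? NO.
Since the bound 10/9 is ≥ 1, the union bound is uninformative here; it does NOT by itself certify existence.

23·p = 10/9 ≈ 1.111111; existence NOT certified by the union bound.


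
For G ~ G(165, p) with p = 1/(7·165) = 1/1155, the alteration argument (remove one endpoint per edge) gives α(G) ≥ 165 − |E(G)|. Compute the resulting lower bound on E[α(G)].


E[|E(G)|] = C(165, 2)·p = 13530 · (1/1155) = 82/7.
E[α(G)] ≥ n − E[|E(G)|] = 165 − 82/7 = 1073/7.
Numerically: ≈ 153.28571.
(This is only a lower bound; the true E[α(G)] may be larger.)

E[α(G)] ≥ 1073/7 ≈ 153.28571.


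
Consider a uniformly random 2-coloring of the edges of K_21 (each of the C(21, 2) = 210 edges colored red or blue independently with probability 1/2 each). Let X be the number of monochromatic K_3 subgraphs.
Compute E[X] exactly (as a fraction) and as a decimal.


Let X = Σ_S X_S over the C(21, 3) = 1330 subsets S of size 3, where X_S = 1 if the K_3 on S is monochromatic.
For a fixed S, the K_3 on S has C(3, 2) = 3 edges. P[all 3 edges red] = (1/2)^3, and likewise for blue, so P[monochromatic] = 2·(1/2)^3 = 2^{1 − 3} = 1/4.
By linearity of expectation: E[X] = C(21, 3) · 2^{1 − 3} = 1330 · 1/4 = 665/2.
Numerically: E[X] ≈ 332.5000.

E[X] = C(21,3)·2^(1−C(3,2)) = 665/2 ≈ 332.5000.


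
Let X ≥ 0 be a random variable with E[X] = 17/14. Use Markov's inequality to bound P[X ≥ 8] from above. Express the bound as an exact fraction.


μ = E[X] = 17/14, a = 8.
Markov: P[X ≥ 8] ≤ μ/a = (17/14)/8 = 17/112.
Numerically: ≈ 0.151786.
(Since a = 8 > μ = 1.214286, the bound 17/112 is < 1 and informative.)

P[X ≥ 8] ≤ 17/112 ≈ 0.151786.


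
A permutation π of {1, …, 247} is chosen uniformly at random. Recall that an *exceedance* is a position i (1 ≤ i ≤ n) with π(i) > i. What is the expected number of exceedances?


Write X = Σ_{i=1}^{247} X_i, where X_i = 1_{π(i) > i}.
For each fixed i, π(i) is uniform over {1, …, 247} (marginal of a uniform permutation), so P[π(i) > i] = (n − i)/n. Summing: Σ_{i=1}^{247} (n − i)/n = (0 + 1 + … + 246)/247 = 247(247 − 1)/(2·247) = (247 − 1)/2.
Hence E[X] = Σ_{i=1}^{247} (247 − i)/247 = 123 ≈ 123.00000.

E[X] = 123 = 123.00000.


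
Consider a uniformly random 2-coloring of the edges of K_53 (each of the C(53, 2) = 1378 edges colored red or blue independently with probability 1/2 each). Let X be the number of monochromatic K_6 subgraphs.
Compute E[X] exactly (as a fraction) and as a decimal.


Let X = Σ_S X_S over the C(53, 6) = 22957480 subsets S of size 6, where X_S = 1 if the K_6 on S is monochromatic.
For a fixed S, the K_6 on S has C(6, 2) = 15 edges. P[all 15 edges red] = (1/2)^15, and likewise for blue, so P[monochromatic] = 2·(1/2)^15 = 2^{1 − 15} = 1/16384.
Summing: E[X] = C(53, 6) · 2^{1 − 15} = 22957480 · 1/16384 = 2869685/2048.
Numerically: E[X] ≈ 1401.21338.

E[X] = C(53,6)·2^(1−C(6,2)) = 2869685/2048 ≈ 1401.21338.


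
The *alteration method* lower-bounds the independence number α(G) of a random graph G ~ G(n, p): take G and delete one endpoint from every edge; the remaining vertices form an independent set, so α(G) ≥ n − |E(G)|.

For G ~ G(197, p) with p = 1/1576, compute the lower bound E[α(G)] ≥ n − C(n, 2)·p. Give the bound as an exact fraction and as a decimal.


E[|E(G)|] = C(197, 2)·p = 19306 · (1/1576) = 49/4.
E[α(G)] ≥ n − E[|E(G)|] = 197 − 49/4 = 739/4.
Numerically: ≈ 184.75000.
(This is only a lower bound; the true E[α(G)] may be larger.)

E[α(G)] ≥ 739/4 ≈ 184.75000.


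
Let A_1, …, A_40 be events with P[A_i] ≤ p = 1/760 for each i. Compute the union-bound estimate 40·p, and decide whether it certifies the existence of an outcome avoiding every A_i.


Union bound: P[∪_{i=1}^{40} A_i] ≤ Σ_i P[A_i] ≤ 40·p = 40·(1/760) = 1/19.
Numerically: 1/19 ≈ 0.05263.
Is 1/19 < 1? YES.
Since P[∪ A_i] ≤ 1/19 < 1, the complement has P[∩ A_i^c] ≥ 1 − 1/19 = 18/19 > 0, so some outcome avoids every A_i.

40·p = 1/19 ≈ 0.05263; existence CERTIFIED by the union bound.


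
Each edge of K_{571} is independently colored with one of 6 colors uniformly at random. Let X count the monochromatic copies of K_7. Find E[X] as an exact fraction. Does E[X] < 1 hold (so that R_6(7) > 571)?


E[X] = C(571, 7) · 6^{1 − 21} = 3784329711421830 · 6^{−20} = 3784329711421830/3656158440062976.
As a reduced fraction: E[X] = 70080179841145/67706637778944 ≈ 1.0351.
Is E[X] < 1? NO.
Since E[X] ≥ 1, the first-moment bound is inconclusive at n = 571; it does NOT by itself certify R_6(7) > 571.

E[X] = 70080179841145/67706637778944 ≈ 1.0351; E[X] ≥ 1; first-moment method inconclusive here.


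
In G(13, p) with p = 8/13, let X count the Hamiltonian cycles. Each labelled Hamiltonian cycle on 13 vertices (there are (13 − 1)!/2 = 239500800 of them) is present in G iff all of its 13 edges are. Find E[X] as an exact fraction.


K_13 has (13 − 1)!/2 = 239500800 labelled Hamiltonian cycles.
For each such Hamiltonian cycle H, let X_H = 1 if all 13 edges of H are present in G. Then P[X_H = 1] = p^{13} = (8/13)^{13} = 549755813888/302875106592253.
Summing the indicators: E[X] = Σ_H E[X_H] = 239500800 · p^{13} = 239500800 · 549755813888/302875106592253 = 131666957230827110400/302875106592253.
Numerically: E[X] ≈ 434724.

E[X] = 239500800 · (8/13)^{13} = 131666957230827110400/302875106592253 ≈ 434724.


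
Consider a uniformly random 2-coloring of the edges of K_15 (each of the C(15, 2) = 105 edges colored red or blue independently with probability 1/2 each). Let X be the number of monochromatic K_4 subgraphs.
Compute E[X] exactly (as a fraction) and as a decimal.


Let X = Σ_S X_S over the C(15, 4) = 1365 subsets S of size 4, where X_S = 1 if the K_4 on S is monochromatic.
For a fixed S, the K_4 on S has C(4, 2) = 6 edges. P[all 6 edges red] = (1/2)^6, and likewise for blue, so P[monochromatic] = 2·(1/2)^6 = 2^{1 − 6} = 1/32.
By linearity: E[X] = C(15, 4) · 2^{1 − 6} = 1365 · 1/32 = 1365/32.
Numerically: E[X] ≈ 42.6562.

E[X] = C(15,4)·2^(1−C(4,2)) = 1365/32 ≈ 42.6562.


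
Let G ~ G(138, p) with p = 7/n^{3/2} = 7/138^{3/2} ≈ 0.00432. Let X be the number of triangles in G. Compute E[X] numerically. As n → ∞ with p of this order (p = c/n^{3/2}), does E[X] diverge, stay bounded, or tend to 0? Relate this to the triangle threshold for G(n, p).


Number of potential triangles: C(138, 3) = 428536.
Each occurs with probability p³ ≈ (0.00432)³ ≈ 8.05079e-08.
By linearity: E[X] = C(138, 3)·p³ ≈ 428536 · 8.05079e-08 ≈ 0.035.
Since α = 3/2 > 1, p = c/n^{3/2} = o(1/n) is below the triangle threshold p ~ 1/n. Asymptotically E[X] ~ (c³/6)·n^{3(1−α)} = (7³/6)·n^{-1.5} → 0, so by Markov's inequality G has no triangles w.h.p.

E[X] ≈ 0.035; in regime p = Θ(1/n^{3/2}) E[X] tends to 0 (below the triangle threshold p ~ 1/n).


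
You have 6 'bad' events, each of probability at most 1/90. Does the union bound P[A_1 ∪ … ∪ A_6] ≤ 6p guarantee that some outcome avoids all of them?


Union bound: P[∪_{i=1}^{6} A_i] ≤ Σ_i P[A_i] ≤ 6·p = 6·(1/90) = 1/15.
Numerically: 1/15 ≈ 0.06667.
Is 1/15 < 1? YES.
Since P[∪ A_i] ≤ 1/15 < 1, the complement has P[∩ A_i^c] ≥ 1 − 1/15 = 14/15 > 0, so some outcome avoids every A_i.

6·p = 1/15 ≈ 0.06667; existence CERTIFIED by the union bound.


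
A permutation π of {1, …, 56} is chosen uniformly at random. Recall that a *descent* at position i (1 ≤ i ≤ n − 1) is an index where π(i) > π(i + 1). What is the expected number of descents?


Write X = Σ X_I over i = 1, …, 55, with X_I the indicator of one descent.
There are 55 indicators.
For each fixed i, the pair (π(i), π(i+1)) is a uniformly random ordered pair of distinct values from {1, …, 56}; by symmetry P[π(i) > π(i+1)] = 1/2.
By linearity: E[X] = 55 · (1/2) = (56 − 1) · (1/2) = 55/2 ≈ 27.500.

E[X] = 55/2 = 27.500.


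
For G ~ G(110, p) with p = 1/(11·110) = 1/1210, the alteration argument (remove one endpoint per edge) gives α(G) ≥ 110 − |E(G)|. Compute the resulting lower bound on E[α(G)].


E[|E(G)|] = C(110, 2)·p = 5995 · (1/1210) = 109/22.
E[α(G)] ≥ n − E[|E(G)|] = 110 − 109/22 = 2311/22.
Numerically: ≈ 105.045.
(This is only a lower bound; the true E[α(G)] may be larger.)

E[α(G)] ≥ 2311/22 ≈ 105.045.


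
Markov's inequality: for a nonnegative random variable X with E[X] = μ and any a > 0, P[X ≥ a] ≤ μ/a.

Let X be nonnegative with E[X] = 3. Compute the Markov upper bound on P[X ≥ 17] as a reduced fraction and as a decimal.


μ = E[X] = 3, a = 17.
Markov: P[X ≥ 17] ≤ μ/a = (3)/17 = 3/17.
Numerically: ≈ 0.17647.
(Since a = 17 > μ = 3.00000, the bound 3/17 is < 1 and informative.)

P[X ≥ 17] ≤ 3/17 ≈ 0.17647.


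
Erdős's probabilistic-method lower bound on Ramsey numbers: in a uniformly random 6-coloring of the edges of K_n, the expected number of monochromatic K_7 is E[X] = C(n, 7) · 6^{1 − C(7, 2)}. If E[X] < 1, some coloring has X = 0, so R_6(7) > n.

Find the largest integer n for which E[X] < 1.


We need C(n, 7) · 6^{1 − 21} < 1, i.e. C(n, 7) < 6^{21 − 1} = 3656158440062976.
Check values of n near the boundary:
  n = 566: C(566, 7) = 3557206237959440; 3557206237959440 < 3656158440062976? YES
  n = 567: C(567, 7) = 3601671315933933; 3601671315933933 < 3656158440062976? YES
  n = 568: C(568, 7) = 3646611956239704; 3646611956239704 < 3656158440062976? YES
  n = 569: C(569, 7) = 3692032389858348; 3692032389858348 < 3656158440062976? NO
The largest n with C(n, 7) < 3656158440062976 is n = 568 (where E[X] = 16882462760369/16926659444736 ≈ 0.99739). Hence R_6(7) > 568, i.e. R_6(7) ≥ 569.

Largest n = 568; hence R_6(7) > 568.


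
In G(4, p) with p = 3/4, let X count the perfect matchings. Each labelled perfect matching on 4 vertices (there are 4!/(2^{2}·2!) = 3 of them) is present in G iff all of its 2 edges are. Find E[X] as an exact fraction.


K_4 has 4!/(2^{2}·2!) = 3 labelled perfect matchings.
For each such perfect matching H, let X_H = 1 if all 2 edges of H are present in G. Then P[X_H = 1] = p^{2} = (3/4)^{2} = 9/16.
By linearity of expectation: E[X] = Σ_H E[X_H] = 3 · p^{2} = 3 · 9/16 = 27/16.
Numerically: E[X] ≈ 1.6875.

E[X] = 3 · (3/4)^{2} = 27/16 ≈ 1.6875.


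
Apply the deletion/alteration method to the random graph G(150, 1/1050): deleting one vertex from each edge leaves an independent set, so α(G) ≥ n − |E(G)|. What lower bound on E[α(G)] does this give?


E[|E(G)|] = C(150, 2)·p = 11175 · (1/1050) = 149/14.
E[α(G)] ≥ n − E[|E(G)|] = 150 − 149/14 = 1951/14.
Numerically: ≈ 139.357.
(This is only a lower bound; the true E[α(G)] may be larger.)

E[α(G)] ≥ 1951/14 ≈ 139.357.


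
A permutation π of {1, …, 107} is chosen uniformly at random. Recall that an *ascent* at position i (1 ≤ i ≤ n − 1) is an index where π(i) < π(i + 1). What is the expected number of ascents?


Write X = Σ X_I over i = 1, …, 106, with X_I the indicator of one ascent.
There are 106 indicators.
For each fixed i, the pair (π(i), π(i+1)) is a uniformly random ordered pair of distinct values from {1, …, 107}; by symmetry P[π(i) < π(i+1)] = 1/2.
By linearity: E[X] = 106 · (1/2) = (107 − 1) · (1/2) = 53 ≈ 53.0000.

E[X] = 53 = 53.0000.


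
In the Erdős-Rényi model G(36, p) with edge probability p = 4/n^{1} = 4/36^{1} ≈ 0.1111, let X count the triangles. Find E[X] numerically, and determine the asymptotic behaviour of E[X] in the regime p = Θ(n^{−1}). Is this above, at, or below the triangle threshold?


Number of potential triangles: C(36, 3) = 7140.
Each occurs with probability p³ ≈ (0.1111)³ ≈ 1.371742e-03.
By linearity: E[X] = C(36, 3)·p³ ≈ 7140 · 1.371742e-03 ≈ 9.7942.
Here α = 1, so p = 4/n is exactly at the triangle threshold p ~ 1/n. Asymptotically E[X] → c³/6 = 4³/6 = 32/3 ≈ 10.6667, a bounded constant. In this regime the triangle count is asymptotically Poisson(c³/6).

E[X] ≈ 9.7942; in regime p = Θ(1/n^{1}) E[X] stays bounded (at the triangle threshold p ~ 1/n).


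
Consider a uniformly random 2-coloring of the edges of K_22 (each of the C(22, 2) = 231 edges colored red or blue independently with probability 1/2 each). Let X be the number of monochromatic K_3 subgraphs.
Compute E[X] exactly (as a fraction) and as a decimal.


Let X = Σ_S X_S over the C(22, 3) = 1540 subsets S of size 3, where X_S = 1 if the K_3 on S is monochromatic.
For a fixed S, the K_3 on S has C(3, 2) = 3 edges. P[all 3 edges red] = (1/2)^3, and likewise for blue, so P[monochromatic] = 2·(1/2)^3 = 2^{1 − 3} = 1/4.
By linearity: E[X] = C(22, 3) · 2^{1 − 3} = 1540 · 1/4 = 385.
Numerically: E[X] ≈ 385.000000.

E[X] = C(22,3)·2^(1−C(3,2)) = 385 ≈ 385.000000.


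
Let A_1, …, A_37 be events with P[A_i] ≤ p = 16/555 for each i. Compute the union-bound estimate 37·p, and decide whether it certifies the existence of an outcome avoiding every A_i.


Union bound: P[∪_{i=1}^{37} A_i] ≤ Σ_i P[A_i] ≤ 37·p = 37·(16/555) = 16/15.
Numerically: 16/15 ≈ 1.0667.
Is 16/15 < 1? NO.
Since the bound 16/15 is ≥ 1, the union bound is uninformative here; it does NOT by itself certify existence.

37·p = 16/15 ≈ 1.0667; existence NOT certified by the union bound.


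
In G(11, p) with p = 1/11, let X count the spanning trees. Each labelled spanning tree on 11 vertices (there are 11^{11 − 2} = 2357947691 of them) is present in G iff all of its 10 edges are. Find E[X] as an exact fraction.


K_11 has 11^{11 − 2} = 2357947691 labelled spanning trees.
For each such spanning tree H, let X_H = 1 if all 10 edges of H are present in G. Then P[X_H = 1] = p^{10} = (1/11)^{10} = 1/25937424601.
Summing the indicators: E[X] = Σ_H E[X_H] = 2357947691 · p^{10} = 2357947691 · 1/25937424601 = 1/11.
Numerically: E[X] ≈ 0.090909.

E[X] = 2357947691 · (1/11)^{10} = 1/11 ≈ 0.090909.


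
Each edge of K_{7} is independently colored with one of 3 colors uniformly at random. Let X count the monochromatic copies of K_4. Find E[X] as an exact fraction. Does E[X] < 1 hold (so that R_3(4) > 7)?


E[X] = C(7, 4) · 3^{1 − 6} = 35 · 3^{−5} = 35/243.
As a reduced fraction: E[X] = 35/243 ≈ 0.144.
Is E[X] < 1? YES.
Since E[X] < 1, there exists a 3-coloring of K_{7} with no monochromatic K_4; hence R_3(4) > 7.

E[X] = 35/243 ≈ 0.144; E[X] < 1, so R_3(4) > 7.


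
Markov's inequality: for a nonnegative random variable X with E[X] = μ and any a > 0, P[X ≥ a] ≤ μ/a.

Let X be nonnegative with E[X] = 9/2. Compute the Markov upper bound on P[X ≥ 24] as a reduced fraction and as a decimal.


μ = E[X] = 9/2, a = 24.
Markov: P[X ≥ 24] ≤ μ/a = (9/2)/24 = 3/16.
Numerically: ≈ 0.18750.
(Since a = 24 > μ = 4.50000, the bound 3/16 is < 1 and informative.)

P[X ≥ 24] ≤ 3/16 ≈ 0.18750.


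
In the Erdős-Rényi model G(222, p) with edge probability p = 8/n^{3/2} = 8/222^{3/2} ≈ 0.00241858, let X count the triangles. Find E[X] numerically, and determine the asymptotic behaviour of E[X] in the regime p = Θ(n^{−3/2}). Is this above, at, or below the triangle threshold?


Number of potential triangles: C(222, 3) = 1798940.
Each occurs with probability p³ ≈ (0.00241858)³ ≈ 1.41475610e-08.
By linearity: E[X] = C(222, 3)·p³ ≈ 1798940 · 1.41475610e-08 ≈ 0.025451.
Since α = 3/2 > 1, p = c/n^{3/2} = o(1/n) is below the triangle threshold p ~ 1/n. Asymptotically E[X] ~ (c³/6)·n^{3(1−α)} = (8³/6)·n^{-1.5} → 0, so by Markov's inequality G has no triangles w.h.p.

E[X] ≈ 0.025451; in regime p = Θ(1/n^{3/2}) E[X] tends to 0 (below the triangle threshold p ~ 1/n).


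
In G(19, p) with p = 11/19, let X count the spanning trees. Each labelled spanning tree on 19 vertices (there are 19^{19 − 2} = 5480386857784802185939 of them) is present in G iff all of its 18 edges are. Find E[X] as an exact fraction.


K_19 has 19^{19 − 2} = 5480386857784802185939 labelled spanning trees.
For each such spanning tree H, let X_H = 1 if all 18 edges of H are present in G. Then P[X_H = 1] = p^{18} = (11/19)^{18} = 5559917313492231481/104127350297911241532841.
By linearity: E[X] = Σ_H E[X_H] = 5480386857784802185939 · p^{18} = 5480386857784802185939 · 5559917313492231481/104127350297911241532841 = 5559917313492231481/19.
Numerically: E[X] ≈ 2.9263e+17.

E[X] = 5480386857784802185939 · (11/19)^{18} = 5559917313492231481/19 ≈ 2.9263e+17.


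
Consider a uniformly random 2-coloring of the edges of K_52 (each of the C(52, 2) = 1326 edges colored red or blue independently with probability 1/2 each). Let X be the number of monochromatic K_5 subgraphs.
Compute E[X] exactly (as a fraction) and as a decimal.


Let X = Σ_S X_S over the C(52, 5) = 2598960 subsets S of size 5, where X_S = 1 if the K_5 on S is monochromatic.
For a fixed S, the K_5 on S has C(5, 2) = 10 edges. P[all 10 edges red] = (1/2)^10, and likewise for blue, so P[monochromatic] = 2·(1/2)^10 = 2^{1 − 10} = 1/512.
By linearity: E[X] = C(52, 5) · 2^{1 − 10} = 2598960 · 1/512 = 162435/32.
Numerically: E[X] ≈ 5076.093750.

E[X] = C(52,5)·2^(1−C(5,2)) = 162435/32 ≈ 5076.093750.


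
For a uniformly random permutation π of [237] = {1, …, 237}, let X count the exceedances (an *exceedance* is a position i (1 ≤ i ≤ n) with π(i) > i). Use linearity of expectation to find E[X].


Write X = Σ_{i=1}^{237} X_i, where X_i = 1_{π(i) > i}.
For each fixed i, π(i) is uniform over {1, …, 237} (marginal of a uniform permutation), so P[π(i) > i] = (n − i)/n. Summing: Σ_{i=1}^{237} (n − i)/n = (0 + 1 + … + 236)/237 = 237(237 − 1)/(2·237) = (237 − 1)/2.
Hence E[X] = Σ_{i=1}^{237} (237 − i)/237 = 118 ≈ 118.000.

E[X] = 118 = 118.000.


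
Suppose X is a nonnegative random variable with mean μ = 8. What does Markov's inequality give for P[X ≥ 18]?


μ = E[X] = 8, a = 18.
Markov: P[X ≥ 18] ≤ μ/a = (8)/18 = 4/9.
Numerically: ≈ 0.444444.
(Since a = 18 > μ = 8.000000, the bound 4/9 is < 1 and informative.)

P[X ≥ 18] ≤ 4/9 ≈ 0.444444.


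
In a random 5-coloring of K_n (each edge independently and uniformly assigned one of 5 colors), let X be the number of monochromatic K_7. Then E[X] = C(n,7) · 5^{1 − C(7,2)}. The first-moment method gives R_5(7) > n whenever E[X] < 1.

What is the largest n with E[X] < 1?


We need C(n, 7) · 5^{1 − 21} < 1, i.e. C(n, 7) < 5^{21 − 1} = 95367431640625.
Check values of n near the boundary:
  n = 337: C(337, 7) = 91989916924632; 91989916924632 < 95367431640625? YES
  n = 338: C(338, 7) = 93935323022736; 93935323022736 < 95367431640625? YES
  n = 339: C(339, 7) = 95915887062372; 95915887062372 < 95367431640625? NO
  n = 340: C(340, 7) = 97932136940560; 97932136940560 < 95367431640625? NO
  n = 341: C(341, 7) = 99984606876440; 99984606876440 < 95367431640625? NO
The largest n with C(n, 7) < 95367431640625 is n = 338 (where E[X] = 93935323022736/95367431640625 ≈ 0.985). Hence R_5(7) > 338, i.e. R_5(7) ≥ 339.

Largest n = 338; hence R_5(7) > 338.


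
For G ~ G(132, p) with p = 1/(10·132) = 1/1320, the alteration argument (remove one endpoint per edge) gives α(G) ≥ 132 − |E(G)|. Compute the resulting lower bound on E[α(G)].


E[|E(G)|] = C(132, 2)·p = 8646 · (1/1320) = 131/20.
E[α(G)] ≥ n − E[|E(G)|] = 132 − 131/20 = 2509/20.
Numerically: ≈ 125.450.
(This is only a lower bound; the true E[α(G)] may be larger.)

E[α(G)] ≥ 2509/20 ≈ 125.450.


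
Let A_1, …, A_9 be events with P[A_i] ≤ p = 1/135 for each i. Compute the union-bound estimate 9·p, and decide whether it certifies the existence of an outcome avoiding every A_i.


Union bound: P[∪_{i=1}^{9} A_i] ≤ Σ_i P[A_i] ≤ 9·p = 9·(1/135) = 1/15.
Numerically: 1/15 ≈ 0.0667.
Is 1/15 < 1? YES.
Since P[∪ A_i] ≤ 1/15 < 1, the complement has P[∩ A_i^c] ≥ 1 − 1/15 = 14/15 > 0, so some outcome avoids every A_i.

9·p = 1/15 ≈ 0.0667; existence CERTIFIED by the union bound.


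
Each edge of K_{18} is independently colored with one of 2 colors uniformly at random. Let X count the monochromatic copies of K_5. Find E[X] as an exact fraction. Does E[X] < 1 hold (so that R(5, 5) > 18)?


E[X] = C(18, 5) · 2^{1 − 10} = 8568 · 2^{−9} = 8568/512.
As a reduced fraction: E[X] = 1071/64 ≈ 16.73438.
Is E[X] < 1? NO.
Since E[X] ≥ 1, the first-moment bound is inconclusive at n = 18; it does NOT by itself certify R(5, 5) > 18.

E[X] = 1071/64 ≈ 16.73438; E[X] ≥ 1; first-moment method inconclusive here.


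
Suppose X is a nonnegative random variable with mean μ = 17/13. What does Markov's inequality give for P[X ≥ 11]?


μ = E[X] = 17/13, a = 11.
Markov: P[X ≥ 11] ≤ μ/a = (17/13)/11 = 17/143.
Numerically: ≈ 0.1189.
(Since a = 11 > μ = 1.3077, the bound 17/143 is < 1 and informative.)

P[X ≥ 11] ≤ 17/143 ≈ 0.1189.


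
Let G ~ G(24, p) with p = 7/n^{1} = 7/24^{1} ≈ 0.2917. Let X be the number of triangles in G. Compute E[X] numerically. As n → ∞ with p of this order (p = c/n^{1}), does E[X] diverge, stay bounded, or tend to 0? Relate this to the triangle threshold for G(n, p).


Number of potential triangles: C(24, 3) = 2024.
Each occurs with probability p³ ≈ (0.2917)³ ≈ 2.481192e-02.
By linearity: E[X] = C(24, 3)·p³ ≈ 2024 · 2.481192e-02 ≈ 50.2193.
Here α = 1, so p = 7/n is exactly at the triangle threshold p ~ 1/n. Asymptotically E[X] → c³/6 = 7³/6 = 343/6 ≈ 57.1667, a bounded constant. In this regime the triangle count is asymptotically Poisson(c³/6).

E[X] ≈ 50.2193; in regime p = Θ(1/n^{1}) E[X] stays bounded (at the triangle threshold p ~ 1/n).
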